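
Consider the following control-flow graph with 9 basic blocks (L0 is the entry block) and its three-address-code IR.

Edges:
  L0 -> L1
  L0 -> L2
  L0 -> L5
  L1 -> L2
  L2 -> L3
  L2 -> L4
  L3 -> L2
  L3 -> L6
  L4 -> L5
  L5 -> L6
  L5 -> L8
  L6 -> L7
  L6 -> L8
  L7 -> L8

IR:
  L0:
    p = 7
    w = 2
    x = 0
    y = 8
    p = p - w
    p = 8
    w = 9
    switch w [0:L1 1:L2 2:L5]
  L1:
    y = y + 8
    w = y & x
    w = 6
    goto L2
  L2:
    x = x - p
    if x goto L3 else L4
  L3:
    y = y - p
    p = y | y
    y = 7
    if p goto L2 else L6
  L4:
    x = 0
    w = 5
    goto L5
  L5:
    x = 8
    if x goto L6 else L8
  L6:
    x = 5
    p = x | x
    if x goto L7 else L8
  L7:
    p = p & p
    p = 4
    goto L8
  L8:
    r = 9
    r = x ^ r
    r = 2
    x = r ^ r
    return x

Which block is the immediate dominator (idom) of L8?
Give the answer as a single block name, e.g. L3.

Answer: L0

Working:
idom tree: L1←L0 L2←L0 L3←L2 L4←L2 L5←L0 L6←L0 L7←L6 L8←L0
Dom∩ at merges:
  L2: preds {L0,L1,L3}: {L0} ∩ {L0,L1} ∩ {L0,L2,L3} = {L0}; idom=L0
  L5: preds {L0,L4}: {L0} ∩ {L0,L2,L4} = {L0}; idom=L0
  L6: preds {L3,L5}: {L0,L2,L3} ∩ {L0,L5} = {L0}; idom=L0
  L8: preds {L5,L6,L7}: {L0,L5} ∩ {L0,L6} ∩ {L0,L6,L7} = {L0}; idom=L0

idom(L8) = L0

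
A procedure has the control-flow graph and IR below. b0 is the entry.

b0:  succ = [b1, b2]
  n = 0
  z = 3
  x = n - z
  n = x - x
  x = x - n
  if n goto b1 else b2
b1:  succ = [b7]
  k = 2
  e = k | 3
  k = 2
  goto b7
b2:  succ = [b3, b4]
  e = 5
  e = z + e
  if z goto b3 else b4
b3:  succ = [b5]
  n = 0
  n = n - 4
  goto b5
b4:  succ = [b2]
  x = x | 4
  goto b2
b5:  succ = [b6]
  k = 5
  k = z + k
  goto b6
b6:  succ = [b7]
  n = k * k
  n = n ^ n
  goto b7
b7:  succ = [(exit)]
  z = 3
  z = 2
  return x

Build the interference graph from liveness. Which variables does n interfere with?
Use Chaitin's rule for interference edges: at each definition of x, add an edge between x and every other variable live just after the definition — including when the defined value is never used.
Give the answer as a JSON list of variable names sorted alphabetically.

Answer: ["x", "z"]

Derivation:
def/use:
  b0 def {n,x,z} use ∅
  b1 def {e,k} use ∅
  b2 def {e} use {z}
  b3 def {n} use ∅
  b4 def {x} use {x}
  b5 def {k} use {z}
  b6 def {n} use {k}
  b7 def {z} use {x}

Live sets:
  b0: in=∅ out={x,z}
  b1: in={x} out={x}
  b2: in={x,z} out={x,z}
  b3: in={x,z} out={x,z}
  b4: in={x,z} out={x,z}
  b5: in={x,z} out={k,x}
  b6: in={k,x} out={x}
  b7: in={x} out=∅

Interfere edges:
  e↔{x,z}
  k↔{x,z}
  n↔{x,z}
  x↔{e,k,n,z}
  z↔{e,k,n,x}

N(n) = ["x", "z"]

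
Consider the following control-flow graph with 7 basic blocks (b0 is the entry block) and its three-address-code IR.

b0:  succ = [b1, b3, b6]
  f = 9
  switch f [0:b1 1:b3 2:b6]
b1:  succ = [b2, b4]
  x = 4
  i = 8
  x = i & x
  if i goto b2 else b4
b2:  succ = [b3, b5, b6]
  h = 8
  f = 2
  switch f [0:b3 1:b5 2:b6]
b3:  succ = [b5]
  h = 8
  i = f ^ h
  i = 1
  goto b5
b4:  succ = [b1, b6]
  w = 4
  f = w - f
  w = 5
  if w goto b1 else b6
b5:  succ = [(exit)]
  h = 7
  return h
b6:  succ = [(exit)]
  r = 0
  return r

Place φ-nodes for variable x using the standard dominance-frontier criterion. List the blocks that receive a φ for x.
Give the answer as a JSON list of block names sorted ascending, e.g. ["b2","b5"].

Answer: ["b1", "b3", "b5", "b6"]

Derivation:
idom tree: b1←b0 b2←b1 b3←b0 b4←b1 b5←b0 b6←b0
Dom∩ at merges:
  b1: preds {b0,b4}: {b0} ∩ {b0,b1,b4} = {b0}; idom=b0
  b3: preds {b0,b2}: {b0} ∩ {b0,b1,b2} = {b0}; idom=b0
  b5: preds {b2,b3}: {b0,b1,b2} ∩ {b0,b3} = {b0}; idom=b0
  b6: preds {b0,b2,b4}: {b0} ∩ {b0,b1,b2} ∩ {b0,b1,b4} = {b0}; idom=b0

Frontier:
  join b1 pred b0: · stop@b0
  join b1 pred b4: b4→b1 stop@b0
  join b3 pred b0: · stop@b0
  join b3 pred b2: b2→b1 stop@b0
  join b5 pred b2: b2→b1 stop@b0
  join b5 pred b3: b3 stop@b0
  join b6 pred b0: · stop@b0
  join b6 pred b2: b2→b1 stop@b0
  join b6 pred b4: b4→b1 stop@b0
  b0: DF=∅
  b1: DF={b1,b3,b5,b6}
  b2: DF={b3,b5,b6}
  b3: DF={b5}
  b4: DF={b1,b6}
  b5: DF=∅
  b6: DF=∅

φ for x: defs {b1}
  DF⁺ = {b1,b3,b5,b6}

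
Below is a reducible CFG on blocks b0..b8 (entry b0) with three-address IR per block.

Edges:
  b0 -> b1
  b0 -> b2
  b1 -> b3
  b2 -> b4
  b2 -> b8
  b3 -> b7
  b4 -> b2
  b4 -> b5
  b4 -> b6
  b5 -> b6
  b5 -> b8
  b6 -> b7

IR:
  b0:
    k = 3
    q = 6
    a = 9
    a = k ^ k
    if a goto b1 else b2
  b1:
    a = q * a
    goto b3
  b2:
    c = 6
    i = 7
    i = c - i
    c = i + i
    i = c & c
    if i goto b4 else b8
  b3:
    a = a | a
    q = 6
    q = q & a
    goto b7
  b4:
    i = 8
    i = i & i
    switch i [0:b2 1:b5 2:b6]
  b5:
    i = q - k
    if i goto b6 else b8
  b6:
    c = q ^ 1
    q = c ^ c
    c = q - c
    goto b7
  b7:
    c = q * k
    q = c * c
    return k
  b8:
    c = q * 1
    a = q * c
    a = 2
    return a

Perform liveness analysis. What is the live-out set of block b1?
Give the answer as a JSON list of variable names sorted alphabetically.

Block summaries:
  b0: def={a,k,q} ue=∅
  b1: def={a} ue={a,q}
  b2: def={c,i} ue=∅
  b3: def={a,q} ue={a}
  b4: def={i} ue=∅
  b5: def={i} ue={k,q}
  b6: def={c,q} ue={q}
  b7: def={c,q} ue={k,q}
  b8: def={a,c} ue={q}

Live sets:
  live b0: ∅→{a,k,q}
  live b1: {a,k,q}→{a,k}
  live b2: {k,q}→{k,q}
  live b3: {a,k}→{k,q}
  live b4: {k,q}→{k,q}
  live b5: {k,q}→{k,q}
  live b6: {k,q}→{k,q}
  live b7: {k,q}→∅
  live b8: {q}→∅

live-out(b1) = ["a", "k"]

Answer: ["a", "k"]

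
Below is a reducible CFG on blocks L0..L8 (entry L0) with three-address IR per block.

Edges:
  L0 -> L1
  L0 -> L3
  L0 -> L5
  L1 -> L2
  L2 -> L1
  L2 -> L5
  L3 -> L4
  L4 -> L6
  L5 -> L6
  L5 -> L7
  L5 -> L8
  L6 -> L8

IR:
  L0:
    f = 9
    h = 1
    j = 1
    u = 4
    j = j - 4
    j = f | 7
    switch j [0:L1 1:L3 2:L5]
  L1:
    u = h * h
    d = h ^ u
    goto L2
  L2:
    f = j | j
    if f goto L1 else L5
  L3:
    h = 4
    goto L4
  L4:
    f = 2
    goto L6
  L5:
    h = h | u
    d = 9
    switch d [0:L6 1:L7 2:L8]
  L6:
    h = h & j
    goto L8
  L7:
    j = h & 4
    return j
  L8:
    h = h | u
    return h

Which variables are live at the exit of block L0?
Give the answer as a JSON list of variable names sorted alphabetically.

Answer: ["h", "j", "u"]

Working:
Block summaries:
  L0: {f,h,j,u} / ∅
  L1: {d,u} / {h}
  L2: {f} / {j}
  L3: {h} / ∅
  L4: {f} / ∅
  L5: {d,h} / {h,u}
  L6: {h} / {h,j}
  L7: {j} / {h}
  L8: {h} / {h,u}

Liveness:
  L0 li=∅ lo={h,j,u}
  L1 li={h,j} lo={h,j,u}
  L2 li={h,j,u} lo={h,j,u}
  L3 li={j,u} lo={h,j,u}
  L4 li={h,j,u} lo={h,j,u}
  L5 li={h,j,u} lo={h,j,u}
  L6 li={h,j,u} lo={h,u}
  L7 li={h} lo=∅
  L8 li={h,u} lo=∅

live-out(L0) = ["h", "j", "u"]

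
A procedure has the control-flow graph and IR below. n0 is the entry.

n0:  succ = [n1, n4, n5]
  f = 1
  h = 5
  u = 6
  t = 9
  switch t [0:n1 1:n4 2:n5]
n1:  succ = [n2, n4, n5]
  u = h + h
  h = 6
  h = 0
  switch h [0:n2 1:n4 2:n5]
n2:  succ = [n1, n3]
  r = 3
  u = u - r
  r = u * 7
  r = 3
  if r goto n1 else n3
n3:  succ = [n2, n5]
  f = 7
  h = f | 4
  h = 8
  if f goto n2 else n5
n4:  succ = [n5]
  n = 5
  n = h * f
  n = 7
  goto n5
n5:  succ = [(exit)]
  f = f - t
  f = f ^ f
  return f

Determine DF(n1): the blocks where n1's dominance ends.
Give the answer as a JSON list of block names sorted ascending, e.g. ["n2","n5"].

idom tree: n1←n0 n2←n1 n3←n2 n4←n0 n5←n0
Dom∩ at merges:
  n1: preds {n0,n2}: {n0} ∩ {n0,n1,n2} = {n0}; idom=n0
  n2: preds {n1,n3}: {n0,n1} ∩ {n0,n1,n2,n3} = {n0,n1}; idom=n1
  n4: preds {n0,n1}: {n0} ∩ {n0,n1} = {n0}; idom=n0
  n5: preds {n0,n1,n3,n4}: {n0} ∩ {n0,n1} ∩ {n0,n1,n2,n3} ∩ {n0,n4} = {n0}; idom=n0

DF walk-up:
  n1←n0: walk · to n0
  n1←n2: walk n2→n1 to n0
  n2←n1: walk · to n1
  n2←n3: walk n3→n2 to n1
  n4←n0: walk · to n0
  n4←n1: walk n1 to n0
  n5←n0: walk · to n0
  n5←n1: walk n1 to n0
  n5←n3: walk n3→n2→n1 to n0
  n5←n4: walk n4 to n0
  n0: DF=∅
  n1: DF={n1,n4,n5}
  n2: DF={n1,n2,n5}
  n3: DF={n2,n5}
  n4: DF={n5}
  n5: DF=∅

DF(n1) = ["n1", "n4", "n5"]

Answer: ["n1", "n4", "n5"]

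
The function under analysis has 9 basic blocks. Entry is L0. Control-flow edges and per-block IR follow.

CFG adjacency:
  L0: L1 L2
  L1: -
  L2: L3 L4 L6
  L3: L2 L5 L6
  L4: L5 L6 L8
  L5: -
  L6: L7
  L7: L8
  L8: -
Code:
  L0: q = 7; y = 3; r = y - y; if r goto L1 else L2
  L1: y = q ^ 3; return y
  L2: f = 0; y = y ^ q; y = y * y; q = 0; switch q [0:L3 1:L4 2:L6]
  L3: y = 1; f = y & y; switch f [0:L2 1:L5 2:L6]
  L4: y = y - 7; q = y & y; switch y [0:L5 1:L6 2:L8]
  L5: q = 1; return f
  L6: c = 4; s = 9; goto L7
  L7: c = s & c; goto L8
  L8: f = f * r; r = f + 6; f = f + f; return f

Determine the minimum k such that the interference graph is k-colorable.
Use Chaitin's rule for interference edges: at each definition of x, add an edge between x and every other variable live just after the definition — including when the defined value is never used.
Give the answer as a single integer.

Answer: 4

Analysis:
def/use:
  L0 def {q,r,y} use ∅
  L1 def {y} use {q}
  L2 def {f,q,y} use {q,y}
  L3 def {f,y} use ∅
  L4 def {q,y} use {y}
  L5 def {q} use {f}
  L6 def {c,s} use ∅
  L7 def {c} use {c,s}
  L8 def {f,r} use {f,r}

Live sets:
  L0: in=∅ out={q,r,y}
  L1: in={q} out=∅
  L2: in={q,r,y} out={f,q,r,y}
  L3: in={q,r} out={f,q,r,y}
  L4: in={f,r,y} out={f,r}
  L5: in={f} out=∅
  L6: in={f,r} out={c,f,r,s}
  L7: in={c,f,r,s} out={f,r}
  L8: in={f,r} out=∅

Interfere edges:
  c: {f,r,s}
  f: {c,q,r,s,y}
  q: {f,r,y}
  r: {c,f,q,s,y}
  s: {c,f,r}
  y: {f,q,r}

Chromatic number:
  clique {c,f,r,s} ⇒ need ≥ 4
  assign c→c2 f→c0 q→c2 r→c1 s→c3 y→c3 — no edge inside a register ⇒ χ ≤ 4
  χ = 4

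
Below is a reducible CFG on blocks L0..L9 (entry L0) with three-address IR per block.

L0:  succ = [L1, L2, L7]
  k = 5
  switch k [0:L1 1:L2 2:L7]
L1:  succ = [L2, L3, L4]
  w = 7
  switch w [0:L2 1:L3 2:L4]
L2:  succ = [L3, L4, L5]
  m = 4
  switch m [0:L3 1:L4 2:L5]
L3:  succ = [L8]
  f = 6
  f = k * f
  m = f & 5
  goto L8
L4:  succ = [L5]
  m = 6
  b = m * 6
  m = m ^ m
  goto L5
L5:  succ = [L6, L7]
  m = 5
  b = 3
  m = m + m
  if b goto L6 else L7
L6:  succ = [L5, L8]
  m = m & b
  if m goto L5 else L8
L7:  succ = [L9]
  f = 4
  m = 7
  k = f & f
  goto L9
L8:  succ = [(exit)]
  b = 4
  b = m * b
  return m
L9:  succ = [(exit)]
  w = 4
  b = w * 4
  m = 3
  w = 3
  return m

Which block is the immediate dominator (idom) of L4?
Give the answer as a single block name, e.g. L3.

Answer: L0

Working:
idom tree: L1←L0 L2←L0 L3←L0 L4←L0 L5←L0 L6←L5 L7←L0 L8←L0 L9←L7
Join-block Dom:
  L2: preds {L0,L1}: {L0} ∩ {L0,L1} = {L0}; idom=L0
  L3: preds {L1,L2}: {L0,L1} ∩ {L0,L2} = {L0}; idom=L0
  L4: preds {L1,L2}: {L0,L1} ∩ {L0,L2} = {L0}; idom=L0
  L5: preds {L2,L4,L6}: {L0,L2} ∩ {L0,L4} ∩ {L0,L5,L6} = {L0}; idom=L0
  L7: preds {L0,L5}: {L0} ∩ {L0,L5} = {L0}; idom=L0
  L8: preds {L3,L6}: {L0,L3} ∩ {L0,L5,L6} = {L0}; idom=L0

idom(L4) = L0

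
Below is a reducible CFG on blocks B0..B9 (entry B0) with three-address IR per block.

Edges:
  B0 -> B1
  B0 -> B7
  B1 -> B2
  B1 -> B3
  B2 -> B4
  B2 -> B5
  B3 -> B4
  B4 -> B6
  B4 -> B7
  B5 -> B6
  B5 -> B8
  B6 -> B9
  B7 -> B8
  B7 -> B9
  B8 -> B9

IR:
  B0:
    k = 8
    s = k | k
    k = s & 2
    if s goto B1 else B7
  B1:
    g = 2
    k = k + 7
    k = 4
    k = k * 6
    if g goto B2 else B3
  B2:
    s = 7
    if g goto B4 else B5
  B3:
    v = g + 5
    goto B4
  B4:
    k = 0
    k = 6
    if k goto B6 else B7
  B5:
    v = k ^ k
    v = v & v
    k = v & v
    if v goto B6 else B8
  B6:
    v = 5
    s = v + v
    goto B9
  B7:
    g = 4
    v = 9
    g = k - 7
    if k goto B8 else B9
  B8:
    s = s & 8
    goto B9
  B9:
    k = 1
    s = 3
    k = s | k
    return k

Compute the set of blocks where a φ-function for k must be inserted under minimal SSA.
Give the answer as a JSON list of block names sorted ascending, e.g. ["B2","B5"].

Answer: ["B6", "B7", "B8", "B9"]

Derivation:
idom tree: B1←B0 B2←B1 B3←B1 B4←B1 B5←B2 B6←B1 B7←B0 B8←B0 B9←B0
Dom∩ at merges:
  B4: preds {B2,B3}: {B0,B1,B2} ∩ {B0,B1,B3} = {B0,B1}; idom=B1
  B6: preds {B4,B5}: {B0,B1,B4} ∩ {B0,B1,B2,B5} = {B0,B1}; idom=B1
  B7: preds {B0,B4}: {B0} ∩ {B0,B1,B4} = {B0}; idom=B0
  B8: preds {B5,B7}: {B0,B1,B2,B5} ∩ {B0,B7} = {B0}; idom=B0
  B9: preds {B6,B7,B8}: {B0,B1,B6} ∩ {B0,B7} ∩ {B0,B8} = {B0}; idom=B0

Frontier:
  B4←B2: walk B2 to B1
  B4←B3: walk B3 to B1
  B6←B4: walk B4 to B1
  B6←B5: walk B5→B2 to B1
  B7←B0: walk · to B0
  B7←B4: walk B4→B1 to B0
  B8←B5: walk B5→B2→B1 to B0
  B8←B7: walk B7 to B0
  B9←B6: walk B6→B1 to B0
  B9←B7: walk B7 to B0
  B9←B8: walk B8 to B0
  DF(B0)=∅
  DF(B1)={B7,B8,B9}
  DF(B2)={B4,B6,B8}
  DF(B3)={B4}
  DF(B4)={B6,B7}
  DF(B5)={B6,B8}
  DF(B6)={B9}
  DF(B7)={B8,B9}
  DF(B8)={B9}
  DF(B9)=∅

φ for k: defs {B0,B1,B4,B5,B9}
  DF⁺ = {B6,B7,B8,B9}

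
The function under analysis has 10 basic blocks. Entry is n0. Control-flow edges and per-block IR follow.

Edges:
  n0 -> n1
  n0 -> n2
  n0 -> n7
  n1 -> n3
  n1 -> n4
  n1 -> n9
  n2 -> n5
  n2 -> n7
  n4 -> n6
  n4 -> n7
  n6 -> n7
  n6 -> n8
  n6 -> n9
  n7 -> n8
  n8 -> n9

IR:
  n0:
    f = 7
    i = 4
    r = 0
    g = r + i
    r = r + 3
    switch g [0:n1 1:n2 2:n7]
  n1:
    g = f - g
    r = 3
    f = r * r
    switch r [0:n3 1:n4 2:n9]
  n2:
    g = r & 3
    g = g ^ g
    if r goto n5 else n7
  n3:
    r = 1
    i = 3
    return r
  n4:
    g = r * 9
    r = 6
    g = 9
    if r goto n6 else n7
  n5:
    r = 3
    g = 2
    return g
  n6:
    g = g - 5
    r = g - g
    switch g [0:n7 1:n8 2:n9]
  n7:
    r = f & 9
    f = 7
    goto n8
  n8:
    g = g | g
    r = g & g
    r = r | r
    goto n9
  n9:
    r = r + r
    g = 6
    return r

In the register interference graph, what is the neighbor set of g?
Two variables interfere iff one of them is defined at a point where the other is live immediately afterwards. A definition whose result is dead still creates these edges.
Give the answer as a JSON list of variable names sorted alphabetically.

Answer: ["f", "r"]

Working:
Block summaries:
  n0 def {f,g,i,r} use ∅
  n1 def {f,g,r} use {f,g}
  n2 def {g} use {r}
  n3 def {i,r} use ∅
  n4 def {g,r} use {r}
  n5 def {g,r} use ∅
  n6 def {g,r} use {g}
  n7 def {f,r} use {f}
  n8 def {g,r} use {g}
  n9 def {g,r} use {r}

Live sets:
  n0: in=∅ out={f,g,r}
  n1: in={f,g} out={f,r}
  n2: in={f,r} out={f,g}
  n3: in=∅ out=∅
  n4: in={f,r} out={f,g}
  n5: in=∅ out=∅
  n6: in={f,g} out={f,g,r}
  n7: in={f,g} out={g}
  n8: in={g} out={r}
  n9: in={r} out=∅

Interference:
  f: {g,i,r}
  g: {f,r}
  i: {f,r}
  r: {f,g,i}

N(g) = ["f", "r"]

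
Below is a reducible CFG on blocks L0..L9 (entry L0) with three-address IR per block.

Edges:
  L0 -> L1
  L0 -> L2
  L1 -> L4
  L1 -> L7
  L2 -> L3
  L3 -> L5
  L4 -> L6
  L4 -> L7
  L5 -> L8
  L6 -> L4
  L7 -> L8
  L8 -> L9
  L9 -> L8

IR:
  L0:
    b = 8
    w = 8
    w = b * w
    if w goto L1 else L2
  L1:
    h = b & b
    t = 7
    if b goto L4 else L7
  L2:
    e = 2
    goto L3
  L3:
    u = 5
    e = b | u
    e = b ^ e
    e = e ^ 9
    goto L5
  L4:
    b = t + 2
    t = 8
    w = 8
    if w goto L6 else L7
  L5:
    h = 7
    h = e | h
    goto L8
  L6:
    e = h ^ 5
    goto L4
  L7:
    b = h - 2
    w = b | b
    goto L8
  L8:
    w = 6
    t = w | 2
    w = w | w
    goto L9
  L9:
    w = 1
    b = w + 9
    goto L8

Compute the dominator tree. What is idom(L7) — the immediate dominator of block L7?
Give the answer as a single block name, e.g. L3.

Answer: L1

Derivation:
idom tree: L1←L0 L2←L0 L3←L2 L4←L1 L5←L3 L6←L4 L7←L1 L8←L0 L9←L8
Dom∩ at merges:
  L4: preds {L1,L6}: {L0,L1} ∩ {L0,L1,L4,L6} = {L0,L1}; idom=L1
  L7: preds {L1,L4}: {L0,L1} ∩ {L0,L1,L4} = {L0,L1}; idom=L1
  L8: preds {L5,L7,L9}: {L0,L2,L3,L5} ∩ {L0,L1,L7} ∩ {L0,L8,L9} = {L0}; idom=L0

idom(L7) = L1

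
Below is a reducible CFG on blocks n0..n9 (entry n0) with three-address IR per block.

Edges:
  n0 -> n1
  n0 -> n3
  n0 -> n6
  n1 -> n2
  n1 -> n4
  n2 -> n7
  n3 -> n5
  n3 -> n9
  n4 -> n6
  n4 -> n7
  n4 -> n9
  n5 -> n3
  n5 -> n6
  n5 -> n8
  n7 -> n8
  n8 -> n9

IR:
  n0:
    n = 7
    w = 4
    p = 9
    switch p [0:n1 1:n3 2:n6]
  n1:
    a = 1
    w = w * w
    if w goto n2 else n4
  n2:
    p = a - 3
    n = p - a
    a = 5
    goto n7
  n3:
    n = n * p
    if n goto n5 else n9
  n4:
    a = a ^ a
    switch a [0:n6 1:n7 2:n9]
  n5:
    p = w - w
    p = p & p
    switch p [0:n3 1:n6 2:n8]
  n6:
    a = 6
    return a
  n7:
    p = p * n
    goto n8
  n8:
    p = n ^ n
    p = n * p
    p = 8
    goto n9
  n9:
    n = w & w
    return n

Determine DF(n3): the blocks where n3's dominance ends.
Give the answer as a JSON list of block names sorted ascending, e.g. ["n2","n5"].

idom tree: n1←n0 n2←n1 n3←n0 n4←n1 n5←n3 n6←n0 n7←n1 n8←n0 n9←n0
Dom at joins:
  n3: preds {n0,n5}: {n0} ∩ {n0,n3,n5} = {n0}; idom=n0
  n6: preds {n0,n4,n5}: {n0} ∩ {n0,n1,n4} ∩ {n0,n3,n5} = {n0}; idom=n0
  n7: preds {n2,n4}: {n0,n1,n2} ∩ {n0,n1,n4} = {n0,n1}; idom=n1
  n8: preds {n5,n7}: {n0,n3,n5} ∩ {n0,n1,n7} = {n0}; idom=n0
  n9: preds {n3,n4,n8}: {n0,n3} ∩ {n0,n1,n4} ∩ {n0,n8} = {n0}; idom=n0

DF derivation:
  join n3 pred n0: · stop@n0
  join n3 pred n5: n5→n3 stop@n0
  join n6 pred n0: · stop@n0
  join n6 pred n4: n4→n1 stop@n0
  join n6 pred n5: n5→n3 stop@n0
  join n7 pred n2: n2 stop@n1
  join n7 pred n4: n4 stop@n1
  join n8 pred n5: n5→n3 stop@n0
  join n8 pred n7: n7→n1 stop@n0
  join n9 pred n3: n3 stop@n0
  join n9 pred n4: n4→n1 stop@n0
  join n9 pred n8: n8 stop@n0
  n0 → ∅
  n1 → {n6,n8,n9}
  n2 → {n7}
  n3 → {n3,n6,n8,n9}
  n4 → {n6,n7,n9}
  n5 → {n3,n6,n8}
  n6 → ∅
  n7 → {n8}
  n8 → {n9}
  n9 → ∅

DF(n3) = ["n3", "n6", "n8", "n9"]

Answer: ["n3", "n6", "n8", "n9"]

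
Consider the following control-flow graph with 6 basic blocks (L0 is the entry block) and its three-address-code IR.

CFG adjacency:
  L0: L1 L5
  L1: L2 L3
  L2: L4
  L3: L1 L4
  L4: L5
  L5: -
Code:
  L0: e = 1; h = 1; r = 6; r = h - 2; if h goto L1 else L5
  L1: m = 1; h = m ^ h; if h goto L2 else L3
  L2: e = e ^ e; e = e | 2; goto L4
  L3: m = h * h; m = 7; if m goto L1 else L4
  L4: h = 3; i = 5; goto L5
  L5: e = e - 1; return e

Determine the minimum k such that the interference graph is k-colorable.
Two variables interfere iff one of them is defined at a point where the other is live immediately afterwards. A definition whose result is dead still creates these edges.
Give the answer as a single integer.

Block summaries:
  L0: {e,h,r} / ∅
  L1: {h,m} / {h}
  L2: {e} / {e}
  L3: {m} / {h}
  L4: {h,i} / ∅
  L5: {e} / {e}

Liveness:
  live L0: ∅→{e,h}
  live L1: {e,h}→{e,h}
  live L2: {e}→{e}
  live L3: {e,h}→{e,h}
  live L4: {e}→{e}
  live L5: {e}→∅

Conflict graph:
  e: {h,i,m,r}
  h: {e,m,r}
  i: {e}
  m: {e,h}
  r: {e,h}

Colouring:
  {e,h,m} pairwise interfere (3-clique) ⇒ χ ≥ 3
  3-colouring: r0={e}  r1={h,i}  r2={m,r}
  χ = 3

Answer: 3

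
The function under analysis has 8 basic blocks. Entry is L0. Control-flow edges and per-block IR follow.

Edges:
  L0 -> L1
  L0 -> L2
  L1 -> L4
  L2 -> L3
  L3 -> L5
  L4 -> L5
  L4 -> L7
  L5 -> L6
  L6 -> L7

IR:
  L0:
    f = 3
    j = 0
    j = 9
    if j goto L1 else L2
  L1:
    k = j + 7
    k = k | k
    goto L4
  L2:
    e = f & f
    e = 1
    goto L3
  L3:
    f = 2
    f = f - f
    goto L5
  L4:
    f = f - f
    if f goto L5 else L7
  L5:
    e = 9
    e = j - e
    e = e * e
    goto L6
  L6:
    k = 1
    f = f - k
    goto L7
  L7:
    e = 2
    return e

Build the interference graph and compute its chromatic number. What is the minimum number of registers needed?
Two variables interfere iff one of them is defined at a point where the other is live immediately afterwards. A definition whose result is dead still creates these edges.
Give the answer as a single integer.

Answer: 3

Analysis:
Per-block:
  L0: {f,j} / ∅
  L1: {k} / {j}
  L2: {e} / {f}
  L3: {f} / ∅
  L4: {f} / {f}
  L5: {e} / {j}
  L6: {f,k} / {f}
  L7: {e} / ∅

Liveness:
  live L0: ∅→{f,j}
  live L1: {f,j}→{f,j}
  live L2: {f,j}→{j}
  live L3: {j}→{f,j}
  live L4: {f,j}→{f,j}
  live L5: {f,j}→{f}
  live L6: {f}→∅
  live L7: ∅→∅

Interference:
  e: {f,j}
  f: {e,j,k}
  j: {e,f,k}
  k: {f,j}

Registers:
  {e,f,j} pairwise interfere (3-clique) ⇒ χ ≥ 3
  3-colouring: c0={f}  c1={j}  c2={e,k}
  χ = 3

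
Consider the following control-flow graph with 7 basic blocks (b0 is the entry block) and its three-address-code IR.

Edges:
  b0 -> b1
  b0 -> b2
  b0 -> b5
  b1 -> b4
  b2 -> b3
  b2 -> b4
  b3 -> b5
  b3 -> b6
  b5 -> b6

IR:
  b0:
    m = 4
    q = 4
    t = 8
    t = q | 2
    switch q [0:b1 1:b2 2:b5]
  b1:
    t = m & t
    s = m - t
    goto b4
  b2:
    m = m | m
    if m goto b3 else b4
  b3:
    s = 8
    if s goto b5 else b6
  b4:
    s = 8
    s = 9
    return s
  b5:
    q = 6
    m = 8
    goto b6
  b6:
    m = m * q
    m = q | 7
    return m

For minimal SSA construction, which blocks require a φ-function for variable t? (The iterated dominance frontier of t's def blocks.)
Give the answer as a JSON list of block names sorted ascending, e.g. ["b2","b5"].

Answer: ["b4"]

Derivation:
idom tree: b1←b0 b2←b0 b3←b2 b4←b0 b5←b0 b6←b0
Dom∩ at merges:
  b4: preds {b1,b2}: {b0,b1} ∩ {b0,b2} = {b0}; idom=b0
  b5: preds {b0,b3}: {b0} ∩ {b0,b2,b3} = {b0}; idom=b0
  b6: preds {b3,b5}: {b0,b2,b3} ∩ {b0,b5} = {b0}; idom=b0

DF derivation:
  b4←b1: walk b1 to b0
  b4←b2: walk b2 to b0
  b5←b0: walk · to b0
  b5←b3: walk b3→b2 to b0
  b6←b3: walk b3→b2 to b0
  b6←b5: walk b5 to b0
  b0 → ∅
  b1 → {b4}
  b2 → {b4,b5,b6}
  b3 → {b5,b6}
  b4 → ∅
  b5 → {b6}
  b6 → ∅

φ for t: defs {b0,b1}
  DF⁺ = {b4}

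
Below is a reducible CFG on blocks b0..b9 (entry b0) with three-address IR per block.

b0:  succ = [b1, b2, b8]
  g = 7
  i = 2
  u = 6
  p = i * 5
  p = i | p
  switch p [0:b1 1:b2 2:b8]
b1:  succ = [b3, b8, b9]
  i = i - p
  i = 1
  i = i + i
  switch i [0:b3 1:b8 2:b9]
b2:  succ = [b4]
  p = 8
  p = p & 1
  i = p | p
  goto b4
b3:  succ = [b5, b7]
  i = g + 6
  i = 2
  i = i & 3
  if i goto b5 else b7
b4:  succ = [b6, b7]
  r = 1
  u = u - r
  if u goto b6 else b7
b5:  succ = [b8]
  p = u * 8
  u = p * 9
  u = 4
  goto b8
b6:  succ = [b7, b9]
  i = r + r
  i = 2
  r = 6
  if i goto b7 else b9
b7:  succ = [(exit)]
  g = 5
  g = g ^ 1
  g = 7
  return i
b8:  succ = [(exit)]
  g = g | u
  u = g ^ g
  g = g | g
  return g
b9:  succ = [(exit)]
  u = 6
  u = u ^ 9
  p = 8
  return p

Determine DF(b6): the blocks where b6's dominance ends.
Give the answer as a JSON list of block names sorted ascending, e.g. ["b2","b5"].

idom tree: b1←b0 b2←b0 b3←b1 b4←b2 b5←b3 b6←b4 b7←b0 b8←b0 b9←b0
Join-block Dom:
  b7: preds {b3,b4,b6}: {b0,b1,b3} ∩ {b0,b2,b4} ∩ {b0,b2,b4,b6} = {b0}; idom=b0
  b8: preds {b0,b1,b5}: {b0} ∩ {b0,b1} ∩ {b0,b1,b3,b5} = {b0}; idom=b0
  b9: preds {b1,b6}: {b0,b1} ∩ {b0,b2,b4,b6} = {b0}; idom=b0

DF derivation:
  join b7 pred b3: b3→b1 stop@b0
  join b7 pred b4: b4→b2 stop@b0
  join b7 pred b6: b6→b4→b2 stop@b0
  join b8 pred b0: · stop@b0
  join b8 pred b1: b1 stop@b0
  join b8 pred b5: b5→b3→b1 stop@b0
  join b9 pred b1: b1 stop@b0
  join b9 pred b6: b6→b4→b2 stop@b0
  b0 → ∅
  b1 → {b7,b8,b9}
  b2 → {b7,b9}
  b3 → {b7,b8}
  b4 → {b7,b9}
  b5 → {b8}
  b6 → {b7,b9}
  b7 → ∅
  b8 → ∅
  b9 → ∅

DF(b6) = ["b7", "b9"]

Answer: ["b7", "b9"]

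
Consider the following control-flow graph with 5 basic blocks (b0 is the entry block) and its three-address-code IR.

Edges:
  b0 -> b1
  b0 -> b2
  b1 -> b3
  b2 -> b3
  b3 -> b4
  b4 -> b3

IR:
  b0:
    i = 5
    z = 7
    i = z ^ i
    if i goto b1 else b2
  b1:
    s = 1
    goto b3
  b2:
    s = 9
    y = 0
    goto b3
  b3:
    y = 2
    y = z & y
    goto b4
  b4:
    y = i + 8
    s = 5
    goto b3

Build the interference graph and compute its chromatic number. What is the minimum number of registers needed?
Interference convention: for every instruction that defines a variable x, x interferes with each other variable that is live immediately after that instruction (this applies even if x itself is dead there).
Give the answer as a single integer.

Block summaries:
  b0: {i,z} / ∅
  b1: {s} / ∅
  b2: {s,y} / ∅
  b3: {y} / {z}
  b4: {s,y} / {i}

Liveness:
  live b0: ∅→{i,z}
  live b1: {i,z}→{i,z}
  live b2: {i,z}→{i,z}
  live b3: {i,z}→{i,z}
  live b4: {i,z}→{i,z}

Conflict graph:
  i: {s,y,z}
  s: {i,z}
  y: {i,z}
  z: {i,s,y}

Registers:
  lower bound: {i,s,z} mutually conflict ⇒ χ ≥ 3
  assign i→R0 s→R2 y→R2 z→R1 — no edge inside a register ⇒ χ ≤ 3
  χ = 3

Answer: 3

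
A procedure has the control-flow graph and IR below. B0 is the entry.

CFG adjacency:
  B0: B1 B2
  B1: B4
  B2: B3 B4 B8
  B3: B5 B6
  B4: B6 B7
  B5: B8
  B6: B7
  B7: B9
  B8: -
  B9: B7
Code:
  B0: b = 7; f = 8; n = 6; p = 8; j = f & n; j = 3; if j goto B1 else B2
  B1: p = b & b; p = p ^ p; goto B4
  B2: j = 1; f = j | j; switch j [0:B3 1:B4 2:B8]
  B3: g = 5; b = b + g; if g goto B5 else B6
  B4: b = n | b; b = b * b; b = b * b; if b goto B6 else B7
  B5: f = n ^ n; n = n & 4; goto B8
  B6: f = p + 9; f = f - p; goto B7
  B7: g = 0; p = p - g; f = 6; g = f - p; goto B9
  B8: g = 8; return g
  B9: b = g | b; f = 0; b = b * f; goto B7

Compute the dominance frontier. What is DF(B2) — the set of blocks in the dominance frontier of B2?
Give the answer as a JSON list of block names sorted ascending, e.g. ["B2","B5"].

Answer: ["B4", "B6"]

Working:
idom tree: B1←B0 B2←B0 B3←B2 B4←B0 B5←B3 B6←B0 B7←B0 B8←B2 B9←B7
Dom at joins:
  B4: preds {B1,B2}: {B0,B1} ∩ {B0,B2} = {B0}; idom=B0
  B6: preds {B3,B4}: {B0,B2,B3} ∩ {B0,B4} = {B0}; idom=B0
  B7: preds {B4,B6,B9}: {B0,B4} ∩ {B0,B6} ∩ {B0,B7,B9} = {B0}; idom=B0
  B8: preds {B2,B5}: {B0,B2} ∩ {B0,B2,B3,B5} = {B0,B2}; idom=B2

DF derivation:
  B4←B1: walk B1 to B0
  B4←B2: walk B2 to B0
  B6←B3: walk B3→B2 to B0
  B6←B4: walk B4 to B0
  B7←B4: walk B4 to B0
  B7←B6: walk B6 to B0
  B7←B9: walk B9→B7 to B0
  B8←B2: walk · to B2
  B8←B5: walk B5→B3 to B2
  B0 → ∅
  B1 → {B4}
  B2 → {B4,B6}
  B3 → {B6,B8}
  B4 → {B6,B7}
  B5 → {B8}
  B6 → {B7}
  B7 → {B7}
  B8 → ∅
  B9 → {B7}

DF(B2) = ["B4", "B6"]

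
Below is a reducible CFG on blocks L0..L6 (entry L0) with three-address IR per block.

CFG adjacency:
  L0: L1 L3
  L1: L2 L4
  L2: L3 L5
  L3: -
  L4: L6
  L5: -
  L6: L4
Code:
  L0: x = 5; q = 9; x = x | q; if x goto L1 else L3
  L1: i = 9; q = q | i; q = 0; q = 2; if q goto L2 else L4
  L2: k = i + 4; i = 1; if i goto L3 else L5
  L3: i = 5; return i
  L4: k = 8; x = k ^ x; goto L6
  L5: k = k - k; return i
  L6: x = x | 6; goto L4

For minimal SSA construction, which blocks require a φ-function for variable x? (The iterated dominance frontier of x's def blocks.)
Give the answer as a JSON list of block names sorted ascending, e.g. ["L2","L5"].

idom tree: L1←L0 L2←L1 L3←L0 L4←L1 L5←L2 L6←L4
Join-block Dom:
  L3: preds {L0,L2}: {L0} ∩ {L0,L1,L2} = {L0}; idom=L0
  L4: preds {L1,L6}: {L0,L1} ∩ {L0,L1,L4,L6} = {L0,L1}; idom=L1

DF derivation:
  join L3 pred L0: · stop@L0
  join L3 pred L2: L2→L1 stop@L0
  join L4 pred L1: · stop@L1
  join L4 pred L6: L6→L4 stop@L1
  L0 → ∅
  L1 → {L3}
  L2 → {L3}
  L3 → ∅
  L4 → {L4}
  L5 → ∅
  L6 → {L4}

φ for x: defs {L0,L4,L6}
  DF⁺ = {L4}

Answer: ["L4"]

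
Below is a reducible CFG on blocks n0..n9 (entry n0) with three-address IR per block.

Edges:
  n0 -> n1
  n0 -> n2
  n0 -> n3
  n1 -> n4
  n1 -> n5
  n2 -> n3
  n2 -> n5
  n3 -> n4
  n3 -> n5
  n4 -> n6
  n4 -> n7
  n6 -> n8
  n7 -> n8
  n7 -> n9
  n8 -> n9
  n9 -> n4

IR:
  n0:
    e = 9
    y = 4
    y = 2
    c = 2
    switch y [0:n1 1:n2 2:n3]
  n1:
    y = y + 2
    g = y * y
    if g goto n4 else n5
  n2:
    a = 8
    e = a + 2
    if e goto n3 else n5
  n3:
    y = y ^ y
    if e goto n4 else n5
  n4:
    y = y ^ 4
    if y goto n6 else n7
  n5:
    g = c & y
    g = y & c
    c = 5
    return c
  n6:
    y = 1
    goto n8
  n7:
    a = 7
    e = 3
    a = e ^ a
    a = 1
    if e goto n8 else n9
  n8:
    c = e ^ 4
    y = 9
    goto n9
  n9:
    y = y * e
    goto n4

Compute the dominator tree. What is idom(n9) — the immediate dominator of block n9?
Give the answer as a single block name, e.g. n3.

idom tree: n1←n0 n2←n0 n3←n0 n4←n0 n5←n0 n6←n4 n7←n4 n8←n4 n9←n4
Dom∩ at merges:
  n3: preds {n0,n2}: {n0} ∩ {n0,n2} = {n0}; idom=n0
  n4: preds {n1,n3,n9}: {n0,n1} ∩ {n0,n3} ∩ {n0,n4,n9} = {n0}; idom=n0
  n5: preds {n1,n2,n3}: {n0,n1} ∩ {n0,n2} ∩ {n0,n3} = {n0}; idom=n0
  n8: preds {n6,n7}: {n0,n4,n6} ∩ {n0,n4,n7} = {n0,n4}; idom=n4
  n9: preds {n7,n8}: {n0,n4,n7} ∩ {n0,n4,n8} = {n0,n4}; idom=n4

idom(n9) = n4

Answer: n4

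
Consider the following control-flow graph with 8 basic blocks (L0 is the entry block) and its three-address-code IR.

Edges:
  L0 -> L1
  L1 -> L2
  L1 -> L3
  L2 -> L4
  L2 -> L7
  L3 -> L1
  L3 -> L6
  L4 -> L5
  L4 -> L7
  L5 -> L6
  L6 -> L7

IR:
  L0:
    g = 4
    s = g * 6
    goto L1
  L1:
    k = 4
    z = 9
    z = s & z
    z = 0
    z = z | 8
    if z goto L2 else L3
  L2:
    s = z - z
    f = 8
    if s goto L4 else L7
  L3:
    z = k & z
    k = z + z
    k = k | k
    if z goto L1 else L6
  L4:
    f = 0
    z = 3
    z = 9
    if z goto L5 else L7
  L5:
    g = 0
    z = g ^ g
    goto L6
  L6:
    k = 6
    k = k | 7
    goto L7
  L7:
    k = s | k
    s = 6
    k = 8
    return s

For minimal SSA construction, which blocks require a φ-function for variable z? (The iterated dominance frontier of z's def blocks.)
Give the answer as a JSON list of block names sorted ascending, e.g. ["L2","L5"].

idom tree: L1←L0 L2←L1 L3←L1 L4←L2 L5←L4 L6←L1 L7←L1
Dom∩ at merges:
  L1: preds {L0,L3}: {L0} ∩ {L0,L1,L3} = {L0}; idom=L0
  L6: preds {L3,L5}: {L0,L1,L3} ∩ {L0,L1,L2,L4,L5} = {L0,L1}; idom=L1
  L7: preds {L2,L4,L6}: {L0,L1,L2} ∩ {L0,L1,L2,L4} ∩ {L0,L1,L6} = {L0,L1}; idom=L1

DF walk-up:
  L1←L0: walk · to L0
  L1←L3: walk L3→L1 to L0
  L6←L3: walk L3 to L1
  L6←L5: walk L5→L4→L2 to L1
  L7←L2: walk L2 to L1
  L7←L4: walk L4→L2 to L1
  L7←L6: walk L6 to L1
  L0 → ∅
  L1 → {L1}
  L2 → {L6,L7}
  L3 → {L1,L6}
  L4 → {L6,L7}
  L5 → {L6}
  L6 → {L7}
  L7 → ∅

φ for z: defs {L1,L3,L4,L5}
  DF⁺ = {L1,L6,L7}

Answer: ["L1", "L6", "L7"]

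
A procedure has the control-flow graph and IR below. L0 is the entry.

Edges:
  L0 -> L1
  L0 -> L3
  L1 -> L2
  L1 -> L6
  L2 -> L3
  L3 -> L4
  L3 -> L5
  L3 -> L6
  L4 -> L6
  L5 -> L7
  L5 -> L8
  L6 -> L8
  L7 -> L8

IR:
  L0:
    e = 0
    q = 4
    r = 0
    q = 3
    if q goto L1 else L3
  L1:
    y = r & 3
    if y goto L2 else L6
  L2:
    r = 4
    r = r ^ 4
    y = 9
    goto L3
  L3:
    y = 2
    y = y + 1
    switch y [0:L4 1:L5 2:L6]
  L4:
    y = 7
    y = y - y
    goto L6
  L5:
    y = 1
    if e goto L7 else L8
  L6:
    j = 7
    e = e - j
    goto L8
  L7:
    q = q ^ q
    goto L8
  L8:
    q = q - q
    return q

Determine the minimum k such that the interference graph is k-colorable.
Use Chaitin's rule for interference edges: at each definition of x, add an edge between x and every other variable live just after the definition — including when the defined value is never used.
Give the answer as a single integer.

Per-block:
  L0 def {e,q,r} use ∅
  L1 def {y} use {r}
  L2 def {r,y} use ∅
  L3 def {y} use ∅
  L4 def {y} use ∅
  L5 def {y} use {e}
  L6 def {e,j} use {e}
  L7 def {q} use {q}
  L8 def {q} use {q}

Backward fixpoint:
  L0 li=∅ lo={e,q,r}
  L1 li={e,q,r} lo={e,q}
  L2 li={e,q} lo={e,q}
  L3 li={e,q} lo={e,q}
  L4 li={e,q} lo={e,q}
  L5 li={e,q} lo={q}
  L6 li={e,q} lo={q}
  L7 li={q} lo={q}
  L8 li={q} lo=∅

Conflict graph:
  e: {j,q,r,y}
  j: {e,q}
  q: {e,j,r,y}
  r: {e,q}
  y: {e,q}

Colouring:
  {e,j,q} pairwise interfere (3-clique) ⇒ χ ≥ 3
  3-colouring: c0={e}  c1={q}  c2={j,r,y}
  χ = 3

Answer: 3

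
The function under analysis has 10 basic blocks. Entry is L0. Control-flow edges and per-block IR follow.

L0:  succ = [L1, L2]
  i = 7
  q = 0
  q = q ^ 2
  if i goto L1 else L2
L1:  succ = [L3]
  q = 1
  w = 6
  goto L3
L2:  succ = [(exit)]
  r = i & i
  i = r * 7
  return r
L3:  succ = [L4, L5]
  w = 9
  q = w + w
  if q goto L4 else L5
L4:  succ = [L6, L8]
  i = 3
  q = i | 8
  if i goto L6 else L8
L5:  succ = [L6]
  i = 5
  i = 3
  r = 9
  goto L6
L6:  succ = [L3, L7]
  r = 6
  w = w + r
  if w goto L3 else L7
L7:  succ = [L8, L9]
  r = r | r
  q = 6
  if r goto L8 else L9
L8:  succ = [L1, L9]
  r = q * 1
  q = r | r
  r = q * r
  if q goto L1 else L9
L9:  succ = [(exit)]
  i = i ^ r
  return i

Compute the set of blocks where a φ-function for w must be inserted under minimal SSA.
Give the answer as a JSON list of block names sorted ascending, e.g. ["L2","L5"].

Answer: ["L1", "L3", "L8", "L9"]

Derivation:
idom tree: L1←L0 L2←L0 L3←L1 L4←L3 L5←L3 L6←L3 L7←L6 L8←L3 L9←L3
Dom∩ at merges:
  L1: preds {L0,L8}: {L0} ∩ {L0,L1,L3,L8} = {L0}; idom=L0
  L3: preds {L1,L6}: {L0,L1} ∩ {L0,L1,L3,L6} = {L0,L1}; idom=L1
  L6: preds {L4,L5}: {L0,L1,L3,L4} ∩ {L0,L1,L3,L5} = {L0,L1,L3}; idom=L3
  L8: preds {L4,L7}: {L0,L1,L3,L4} ∩ {L0,L1,L3,L6,L7} = {L0,L1,L3}; idom=L3
  L9: preds {L7,L8}: {L0,L1,L3,L6,L7} ∩ {L0,L1,L3,L8} = {L0,L1,L3}; idom=L3

DF walk-up:
  join L1 pred L0: · stop@L0
  join L1 pred L8: L8→L3→L1 stop@L0
  join L3 pred L1: · stop@L1
  join L3 pred L6: L6→L3 stop@L1
  join L6 pred L4: L4 stop@L3
  join L6 pred L5: L5 stop@L3
  join L8 pred L4: L4 stop@L3
  join L8 pred L7: L7→L6 stop@L3
  join L9 pred L7: L7→L6 stop@L3
  join L9 pred L8: L8 stop@L3
  L0: DF=∅
  L1: DF={L1}
  L2: DF=∅
  L3: DF={L1,L3}
  L4: DF={L6,L8}
  L5: DF={L6}
  L6: DF={L3,L8,L9}
  L7: DF={L8,L9}
  L8: DF={L1,L9}
  L9: DF=∅

φ for w: defs {L1,L3,L6}
  DF⁺ = {L1,L3,L8,L9}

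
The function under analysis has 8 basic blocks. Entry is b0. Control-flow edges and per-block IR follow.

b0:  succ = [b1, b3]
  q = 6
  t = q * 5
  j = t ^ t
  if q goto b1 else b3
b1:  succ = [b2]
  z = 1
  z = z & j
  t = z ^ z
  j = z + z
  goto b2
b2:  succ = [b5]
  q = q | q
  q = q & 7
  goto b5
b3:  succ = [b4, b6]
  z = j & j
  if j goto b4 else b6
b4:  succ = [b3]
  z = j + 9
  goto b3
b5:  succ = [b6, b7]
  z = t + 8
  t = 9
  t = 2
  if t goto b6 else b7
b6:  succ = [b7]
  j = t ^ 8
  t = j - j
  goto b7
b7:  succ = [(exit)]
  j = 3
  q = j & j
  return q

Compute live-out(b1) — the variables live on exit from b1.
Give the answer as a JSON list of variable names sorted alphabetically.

Block summaries:
  b0: def={j,q,t} ue=∅
  b1: def={j,t,z} ue={j}
  b2: def={q} ue={q}
  b3: def={z} ue={j}
  b4: def={z} ue={j}
  b5: def={t,z} ue={t}
  b6: def={j,t} ue={t}
  b7: def={j,q} ue=∅

Live sets:
  live b0: ∅→{j,q,t}
  live b1: {j,q}→{q,t}
  live b2: {q,t}→{t}
  live b3: {j,t}→{j,t}
  live b4: {j,t}→{j,t}
  live b5: {t}→{t}
  live b6: {t}→∅
  live b7: ∅→∅

live-out(b1) = ["q", "t"]

Answer: ["q", "t"]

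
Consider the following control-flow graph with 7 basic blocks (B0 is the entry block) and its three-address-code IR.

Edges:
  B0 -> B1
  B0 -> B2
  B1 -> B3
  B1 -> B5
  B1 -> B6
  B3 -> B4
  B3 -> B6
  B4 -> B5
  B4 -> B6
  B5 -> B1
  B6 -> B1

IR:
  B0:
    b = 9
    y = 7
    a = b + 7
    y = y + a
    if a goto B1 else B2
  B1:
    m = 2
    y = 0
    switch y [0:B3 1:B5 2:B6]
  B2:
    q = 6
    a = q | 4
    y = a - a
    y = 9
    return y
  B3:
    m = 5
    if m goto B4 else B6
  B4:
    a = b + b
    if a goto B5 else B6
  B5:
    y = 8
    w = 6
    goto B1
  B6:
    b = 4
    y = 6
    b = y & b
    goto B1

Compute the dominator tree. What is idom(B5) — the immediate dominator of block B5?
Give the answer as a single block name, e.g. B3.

Answer: B1

Derivation:
idom tree: B1←B0 B2←B0 B3←B1 B4←B3 B5←B1 B6←B1
Join-block Dom:
  B1: preds {B0,B5,B6}: {B0} ∩ {B0,B1,B5} ∩ {B0,B1,B6} = {B0}; idom=B0
  B5: preds {B1,B4}: {B0,B1} ∩ {B0,B1,B3,B4} = {B0,B1}; idom=B1
  B6: preds {B1,B3,B4}: {B0,B1} ∩ {B0,B1,B3} ∩ {B0,B1,B3,B4} = {B0,B1}; idom=B1

idom(B5) = B1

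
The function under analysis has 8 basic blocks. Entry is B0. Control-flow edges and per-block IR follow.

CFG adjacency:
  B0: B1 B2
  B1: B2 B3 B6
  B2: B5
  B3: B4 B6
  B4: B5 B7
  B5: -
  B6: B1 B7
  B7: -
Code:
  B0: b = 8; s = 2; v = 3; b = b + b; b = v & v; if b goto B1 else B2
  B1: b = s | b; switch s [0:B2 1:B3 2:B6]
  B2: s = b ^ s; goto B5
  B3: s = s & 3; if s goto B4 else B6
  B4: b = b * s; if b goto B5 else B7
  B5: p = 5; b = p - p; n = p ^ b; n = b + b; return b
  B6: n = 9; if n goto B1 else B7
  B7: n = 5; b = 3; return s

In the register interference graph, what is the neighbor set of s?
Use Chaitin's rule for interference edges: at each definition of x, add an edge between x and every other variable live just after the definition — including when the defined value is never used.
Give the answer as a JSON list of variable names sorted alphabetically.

Answer: ["b", "n", "v"]

Analysis:
def/use:
  B0: def={b,s,v} ue=∅
  B1: def={b} ue={b,s}
  B2: def={s} ue={b,s}
  B3: def={s} ue={s}
  B4: def={b} ue={b,s}
  B5: def={b,n,p} ue=∅
  B6: def={n} ue=∅
  B7: def={b,n} ue={s}

Backward fixpoint:
  B0: in=∅ out={b,s}
  B1: in={b,s} out={b,s}
  B2: in={b,s} out=∅
  B3: in={b,s} out={b,s}
  B4: in={b,s} out={s}
  B5: in=∅ out=∅
  B6: in={b,s} out={b,s}
  B7: in={s} out=∅

Interference:
  b — {n,p,s,v}
  n — {b,s}
  p — {b}
  s — {b,n,v}
  v — {b,s}

N(s) = ["b", "n", "v"]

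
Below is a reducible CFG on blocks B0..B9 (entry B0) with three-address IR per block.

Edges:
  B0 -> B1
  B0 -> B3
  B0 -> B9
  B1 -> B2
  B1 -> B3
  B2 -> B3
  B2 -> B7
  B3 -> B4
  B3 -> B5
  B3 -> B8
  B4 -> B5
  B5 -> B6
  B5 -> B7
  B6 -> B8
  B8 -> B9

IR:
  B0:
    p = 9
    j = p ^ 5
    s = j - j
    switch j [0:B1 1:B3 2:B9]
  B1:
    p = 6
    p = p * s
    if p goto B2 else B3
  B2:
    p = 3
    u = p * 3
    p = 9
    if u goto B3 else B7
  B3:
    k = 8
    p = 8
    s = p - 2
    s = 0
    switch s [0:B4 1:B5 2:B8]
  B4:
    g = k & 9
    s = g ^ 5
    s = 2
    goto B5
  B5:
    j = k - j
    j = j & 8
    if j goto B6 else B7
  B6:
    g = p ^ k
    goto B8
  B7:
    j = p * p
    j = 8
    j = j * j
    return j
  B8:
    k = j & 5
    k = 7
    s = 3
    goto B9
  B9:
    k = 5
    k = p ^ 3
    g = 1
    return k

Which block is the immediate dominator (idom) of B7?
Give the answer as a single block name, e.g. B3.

idom tree: B1←B0 B2←B1 B3←B0 B4←B3 B5←B3 B6←B5 B7←B0 B8←B3 B9←B0
Join-block Dom:
  B3: preds {B0,B1,B2}: {B0} ∩ {B0,B1} ∩ {B0,B1,B2} = {B0}; idom=B0
  B5: preds {B3,B4}: {B0,B3} ∩ {B0,B3,B4} = {B0,B3}; idom=B3
  B7: preds {B2,B5}: {B0,B1,B2} ∩ {B0,B3,B5} = {B0}; idom=B0
  B8: preds {B3,B6}: {B0,B3} ∩ {B0,B3,B5,B6} = {B0,B3}; idom=B3
  B9: preds {B0,B8}: {B0} ∩ {B0,B3,B8} = {B0}; idom=B0

idom(B7) = B0

Answer: B0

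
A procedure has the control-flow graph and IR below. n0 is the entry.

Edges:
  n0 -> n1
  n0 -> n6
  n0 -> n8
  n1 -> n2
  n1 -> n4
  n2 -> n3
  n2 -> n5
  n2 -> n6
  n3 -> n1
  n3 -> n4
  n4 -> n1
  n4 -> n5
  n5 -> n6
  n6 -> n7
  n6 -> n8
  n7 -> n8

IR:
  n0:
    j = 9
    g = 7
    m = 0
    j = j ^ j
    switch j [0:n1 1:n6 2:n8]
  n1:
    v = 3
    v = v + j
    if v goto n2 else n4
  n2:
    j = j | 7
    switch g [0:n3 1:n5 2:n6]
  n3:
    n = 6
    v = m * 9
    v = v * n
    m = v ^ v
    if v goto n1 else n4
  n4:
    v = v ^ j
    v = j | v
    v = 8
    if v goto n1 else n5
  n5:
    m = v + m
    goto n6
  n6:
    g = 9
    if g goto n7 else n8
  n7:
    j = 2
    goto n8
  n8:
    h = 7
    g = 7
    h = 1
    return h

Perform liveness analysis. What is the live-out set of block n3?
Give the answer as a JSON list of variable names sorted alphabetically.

Per-block:
  n0 def {g,j,m} use ∅
  n1 def {v} use {j}
  n2 def {j} use {g,j}
  n3 def {m,n,v} use {m}
  n4 def {v} use {j,v}
  n5 def {m} use {m,v}
  n6 def {g} use ∅
  n7 def {j} use ∅
  n8 def {g,h} use ∅

Liveness:
  live n0: ∅→{g,j,m}
  live n1: {g,j,m}→{g,j,m,v}
  live n2: {g,j,m,v}→{g,j,m,v}
  live n3: {g,j,m}→{g,j,m,v}
  live n4: {g,j,m,v}→{g,j,m,v}
  live n5: {m,v}→∅
  live n6: ∅→∅
  live n7: ∅→∅
  live n8: ∅→∅

live-out(n3) = ["g", "j", "m", "v"]

Answer: ["g", "j", "m", "v"]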